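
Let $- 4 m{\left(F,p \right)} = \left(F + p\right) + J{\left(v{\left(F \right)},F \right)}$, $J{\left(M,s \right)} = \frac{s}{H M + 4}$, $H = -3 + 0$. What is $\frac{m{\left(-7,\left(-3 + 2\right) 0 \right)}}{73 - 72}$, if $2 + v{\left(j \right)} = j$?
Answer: $\frac{56}{31} \approx 1.8065$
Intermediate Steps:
$v{\left(j \right)} = -2 + j$
$H = -3$
$J{\left(M,s \right)} = \frac{s}{4 - 3 M}$ ($J{\left(M,s \right)} = \frac{s}{- 3 M + 4} = \frac{s}{4 - 3 M}$)
$m{\left(F,p \right)} = - \frac{F}{4} - \frac{p}{4} + \frac{F}{4 \left(-10 + 3 F\right)}$ ($m{\left(F,p \right)} = - \frac{\left(F + p\right) - \frac{F}{-4 + 3 \left(-2 + F\right)}}{4} = - \frac{\left(F + p\right) - \frac{F}{-4 + \left(-6 + 3 F\right)}}{4} = - \frac{\left(F + p\right) - \frac{F}{-10 + 3 F}}{4} = - \frac{F + p - \frac{F}{-10 + 3 F}}{4} = - \frac{F}{4} - \frac{p}{4} + \frac{F}{4 \left(-10 + 3 F\right)}$)
$\frac{m{\left(-7,\left(-3 + 2\right) 0 \right)}}{73 - 72} = \frac{\frac{1}{4} \frac{1}{-10 + 3 \left(-7\right)} \left(-7 - \left(-10 + 3 \left(-7\right)\right) \left(-7 + \left(-3 + 2\right) 0\right)\right)}{73 - 72} = \frac{\frac{1}{4} \frac{1}{-10 - 21} \left(-7 - \left(-10 - 21\right) \left(-7 - 0\right)\right)}{1} = \frac{-7 - - 31 \left(-7 + 0\right)}{4 \left(-31\right)} 1 = \frac{1}{4} \left(- \frac{1}{31}\right) \left(-7 - \left(-31\right) \left(-7\right)\right) 1 = \frac{1}{4} \left(- \frac{1}{31}\right) \left(-7 - 217\right) 1 = \frac{1}{4} \left(- \frac{1}{31}\right) \left(-224\right) 1 = \frac{56}{31} \cdot 1 = \frac{56}{31}$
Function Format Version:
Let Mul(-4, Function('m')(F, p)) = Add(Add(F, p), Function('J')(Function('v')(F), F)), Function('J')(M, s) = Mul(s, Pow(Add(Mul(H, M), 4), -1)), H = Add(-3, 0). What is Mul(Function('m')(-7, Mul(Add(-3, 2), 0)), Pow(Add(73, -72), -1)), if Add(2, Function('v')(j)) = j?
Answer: Rational(56, 31) ≈ 1.8065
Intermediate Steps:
Function('v')(j) = Add(-2, j)
H = -3
Function('J')(M, s) = Mul(s, Pow(Add(4, Mul(-3, M)), -1)) (Function('J')(M, s) = Mul(s, Pow(Add(Mul(-3, M), 4), -1)) = Mul(s, Pow(Add(4, Mul(-3, M)), -1)))
Function('m')(F, p) = Add(Mul(Rational(-1, 4), F), Mul(Rational(-1, 4), p), Mul(Rational(1, 4), F, Pow(Add(-10, Mul(3, F)), -1))) (Function('m')(F, p) = Mul(Rational(-1, 4), Add(Add(F, p), Mul(-1, F, Pow(Add(-4, Mul(3, Add(-2, F))), -1)))) = Mul(Rational(-1, 4), Add(Add(F, p), Mul(-1, F, Pow(Add(-4, Add(-6, Mul(3, F))), -1)))) = Mul(Rational(-1, 4), Add(Add(F, p), Mul(-1, F, Pow(Add(-10, Mul(3, F)), -1)))) = Mul(Rational(-1, 4), Add(F, p, Mul(-1, F, Pow(Add(-10, Mul(3, F)), -1)))) = Add(Mul(Rational(-1, 4), F), Mul(Rational(-1, 4), p), Mul(Rational(1, 4), F, Pow(Add(-10, Mul(3, F)), -1))))
Mul(Function('m')(-7, Mul(Add(-3, 2), 0)), Pow(Add(73, -72), -1)) = Mul(Mul(Rational(1, 4), Pow(Add(-10, Mul(3, -7)), -1), Add(-7, Mul(-1, Add(-10, Mul(3, -7)), Add(-7, Mul(Add(-3, 2), 0))))), Pow(Add(73, -72), -1)) = Mul(Mul(Rational(1, 4), Pow(Add(-10, -21), -1), Add(-7, Mul(-1, Add(-10, -21), Add(-7, Mul(-1, 0))))), Pow(1, -1)) = Mul(Mul(Rational(1, 4), Pow(-31, -1), Add(-7, Mul(-1, -31, Add(-7, 0)))), 1) = Mul(Mul(Rational(1, 4), Rational(-1, 31), Add(-7, Mul(-1, -31, -7))), 1) = Mul(Mul(Rational(1, 4), Rational(-1, 31), Add(-7, -217)), 1) = Mul(Mul(Rational(1, 4), Rational(-1, 31), -224), 1) = Mul(Rational(56, 31), 1) = Rational(56, 31)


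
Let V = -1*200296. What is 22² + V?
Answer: -199812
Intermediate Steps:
V = -200296
22² + V = 22² - 200296 = 484 - 200296 = -199812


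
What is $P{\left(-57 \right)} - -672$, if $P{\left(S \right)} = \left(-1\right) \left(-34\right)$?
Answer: $706$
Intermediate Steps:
$P{\left(S \right)} = 34$
$P{\left(-57 \right)} - -672 = 34 - -672 = 34 + 672 = 706$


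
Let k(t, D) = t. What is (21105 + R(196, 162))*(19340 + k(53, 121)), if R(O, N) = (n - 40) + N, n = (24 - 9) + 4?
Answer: 412023678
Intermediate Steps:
n = 19 (n = 15 + 4 = 19)
R(O, N) = -21 + N (R(O, N) = (19 - 40) + N = -21 + N)
(21105 + R(196, 162))*(19340 + k(53, 121)) = (21105 + (-21 + 162))*(19340 + 53) = (21105 + 141)*19393 = 21246*19393 = 412023678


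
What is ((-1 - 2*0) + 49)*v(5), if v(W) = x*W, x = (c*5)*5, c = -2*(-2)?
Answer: 24000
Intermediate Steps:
c = 4
x = 100 (x = (4*5)*5 = 20*5 = 100)
v(W) = 100*W
((-1 - 2*0) + 49)*v(5) = ((-1 - 2*0) + 49)*(100*5) = ((-1 + 0) + 49)*500 = (-1 + 49)*500 = 48*500 = 24000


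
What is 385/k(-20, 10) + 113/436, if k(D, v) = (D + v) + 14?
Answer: 21039/218 ≈ 96.509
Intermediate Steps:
k(D, v) = 14 + D + v
385/k(-20, 10) + 113/436 = 385/(14 - 20 + 10) + 113/436 = 385/4 + 113*(1/436) = 385*(1/4) + 113/436 = 385/4 + 113/436 = 21039/218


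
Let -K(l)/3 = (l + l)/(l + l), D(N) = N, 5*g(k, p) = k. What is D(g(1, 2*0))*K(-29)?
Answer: -3/5 ≈ -0.60000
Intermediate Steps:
g(k, p) = k/5
K(l) = -3 (K(l) = -3*(l + l)/(l + l) = -3*2*l/(2*l) = -3*2*l*1/(2*l) = -3*1 = -3)
D(g(1, 2*0))*K(-29) = ((1/5)*1)*(-3) = (1/5)*(-3) = -3/5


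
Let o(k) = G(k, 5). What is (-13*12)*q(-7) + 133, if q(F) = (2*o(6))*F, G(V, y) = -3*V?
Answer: -39179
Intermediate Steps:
o(k) = -3*k
q(F) = -36*F (q(F) = (2*(-3*6))*F = (2*(-18))*F = -36*F)
(-13*12)*q(-7) + 133 = (-13*12)*(-36*(-7)) + 133 = -156*252 + 133 = -39312 + 133 = -39179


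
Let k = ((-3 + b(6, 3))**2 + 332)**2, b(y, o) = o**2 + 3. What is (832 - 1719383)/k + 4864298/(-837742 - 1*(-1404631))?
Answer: -144529212277/96693689841 ≈ -1.4947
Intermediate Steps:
b(y, o) = 3 + o**2
k = 170569 (k = ((-3 + (3 + 3**2))**2 + 332)**2 = ((-3 + (3 + 9))**2 + 332)**2 = ((-3 + 12)**2 + 332)**2 = (9**2 + 332)**2 = (81 + 332)**2 = 413**2 = 170569)
(832 - 1719383)/k + 4864298/(-837742 - 1*(-1404631)) = (832 - 1719383)/170569 + 4864298/(-837742 - 1*(-1404631)) = -1718551*1/170569 + 4864298/(-837742 + 1404631) = -1718551/170569 + 4864298/566889 = -144529212277/96693689841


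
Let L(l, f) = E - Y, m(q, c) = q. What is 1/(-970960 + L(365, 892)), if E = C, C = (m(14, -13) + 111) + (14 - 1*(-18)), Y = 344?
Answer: -1/971147 ≈ -1.0297e-6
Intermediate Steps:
C = 157 (C = (14 + 111) + (14 - 1*(-18)) = 125 + (14 + 18) = 125 + 32 = 157)
E = 157
L(l, f) = -187 (L(l, f) = 157 - 1*344 = 157 - 344 = -187)
1/(-970960 + L(365, 892)) = 1/(-970960 - 187) = 1/(-971147) = -1/971147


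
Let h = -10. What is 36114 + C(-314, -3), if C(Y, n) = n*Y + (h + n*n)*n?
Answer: 37059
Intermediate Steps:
C(Y, n) = Y*n + n*(-10 + n²) (C(Y, n) = n*Y + (-10 + n*n)*n = Y*n + (-10 + n²)*n = Y*n + n*(-10 + n²))
36114 + C(-314, -3) = 36114 - 3*(-10 - 314 + (-3)²) = 36114 - 3*(-10 - 314 + 9) = 36114 - 3*(-315) = 36114 + 945 = 37059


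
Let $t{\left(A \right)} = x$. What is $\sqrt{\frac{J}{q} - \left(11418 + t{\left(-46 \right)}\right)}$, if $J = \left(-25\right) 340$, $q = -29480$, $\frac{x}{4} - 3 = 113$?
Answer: $\frac{i \sqrt{25815109782}}{1474} \approx 109.0 i$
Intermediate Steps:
$x = 464$ ($x = 12 + 4 \cdot 113 = 12 + 452 = 464$)
$t{\left(A \right)} = 464$
$J = -8500$
$\sqrt{\frac{J}{q} - \left(11418 + t{\left(-46 \right)}\right)} = \sqrt{- \frac{8500}{-29480} - 11882} = \sqrt{\left(-8500\right) \left(- \frac{1}{29480}\right) - 11882} = \sqrt{\frac{425}{1474} - 11882} = \sqrt{- \frac{17513643}{1474}} = \frac{i \sqrt{25815109782}}{1474}$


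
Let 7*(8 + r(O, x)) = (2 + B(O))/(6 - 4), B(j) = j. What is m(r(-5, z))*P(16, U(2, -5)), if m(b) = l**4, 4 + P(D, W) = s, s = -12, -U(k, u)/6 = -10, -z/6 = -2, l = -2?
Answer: -256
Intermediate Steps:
z = 12 (z = -6*(-2) = 12)
U(k, u) = 60 (U(k, u) = -6*(-10) = 60)
P(D, W) = -16 (P(D, W) = -4 - 12 = -16)
r(O, x) = -55/7 + O/14 (r(O, x) = -8 + ((2 + O)/(6 - 4))/7 = -8 + ((2 + O)/2)/7 = -8 + ((2 + O)*(1/2))/7 = -8 + (1 + O/2)/7 = -8 + (1/7 + O/14) = -55/7 + O/14)
m(b) = 16 (m(b) = (-2)**4 = 16)
m(r(-5, z))*P(16, U(2, -5)) = 16*(-16) = -256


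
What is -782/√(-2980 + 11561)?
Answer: -782*√8581/8581 ≈ -8.4418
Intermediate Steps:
-782/√(-2980 + 11561) = -782*√8581/8581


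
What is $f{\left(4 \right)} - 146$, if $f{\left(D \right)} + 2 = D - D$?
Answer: $-148$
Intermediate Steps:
$f{\left(D \right)} = -2$ ($f{\left(D \right)} = -2 + \left(D - D\right) = -2 + 0 = -2$)
$f{\left(4 \right)} - 146 = -2 - 146 = -148$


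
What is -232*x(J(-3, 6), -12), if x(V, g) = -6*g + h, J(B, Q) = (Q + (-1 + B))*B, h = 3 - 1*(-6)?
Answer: -18792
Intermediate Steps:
h = 9 (h = 3 + 6 = 9)
J(B, Q) = B*(-1 + B + Q) (J(B, Q) = (-1 + B + Q)*B = B*(-1 + B + Q))
x(V, g) = 9 - 6*g (x(V, g) = -6*g + 9 = 9 - 6*g)
-232*x(J(-3, 6), -12) = -232*(9 - 6*(-12)) = -232*(9 + 72) = -232*81 = -18792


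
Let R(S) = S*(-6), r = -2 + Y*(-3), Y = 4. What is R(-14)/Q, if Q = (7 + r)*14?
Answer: -6/7 ≈ -0.85714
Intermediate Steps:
r = -14 (r = -2 + 4*(-3) = -2 - 12 = -14)
R(S) = -6*S
Q = -98 (Q = (7 - 14)*14 = -7*14 = -98)
R(-14)/Q = -6*(-14)/(-98) = 84*(-1/98) = -6/7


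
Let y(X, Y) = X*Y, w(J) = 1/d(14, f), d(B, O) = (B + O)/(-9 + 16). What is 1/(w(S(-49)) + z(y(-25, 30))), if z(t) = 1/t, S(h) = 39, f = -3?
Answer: 8250/5239 ≈ 1.5747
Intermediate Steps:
d(B, O) = B/7 + O/7 (d(B, O) = (B + O)/7 = (B + O)*(1/7) = B/7 + O/7)
w(J) = 7/11 (w(J) = 1/((1/7)*14 + (1/7)*(-3)) = 1/(2 - 3/7) = 1/(11/7) = 7/11)
1/(w(S(-49)) + z(y(-25, 30))) = 1/(7/11 + 1/(-25*30)) = 1/(7/11 + 1/(-750)) = 1/(7/11 - 1/750) = 1/(5239/8250) = 8250/5239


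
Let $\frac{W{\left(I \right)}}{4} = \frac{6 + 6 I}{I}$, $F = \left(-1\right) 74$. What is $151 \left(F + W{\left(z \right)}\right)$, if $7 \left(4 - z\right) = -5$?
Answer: $- \frac{74594}{11} \approx -6781.3$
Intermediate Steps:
$z = \frac{33}{7}$ ($z = 4 - - \frac{5}{7} = 4 + \frac{5}{7} = \frac{33}{7} \approx 4.7143$)
$F = -74$
$W{\left(I \right)} = \frac{4 \left(6 + 6 I\right)}{I}$ ($W{\left(I \right)} = 4 \frac{6 + 6 I}{I} = \frac{4 \left(6 + 6 I\right)}{I}$)
$151 \left(F + W{\left(z \right)}\right) = 151 \left(-74 + \left(24 + \frac{24}{\frac{33}{7}}\right)\right) = 151 \left(-74 + \left(24 + 24 \cdot \frac{7}{33}\right)\right) = 151 \left(-74 + \left(24 + \frac{56}{11}\right)\right) = 151 \left(-74 + \frac{320}{11}\right) = 151 \left(- \frac{494}{11}\right) = - \frac{74594}{11}$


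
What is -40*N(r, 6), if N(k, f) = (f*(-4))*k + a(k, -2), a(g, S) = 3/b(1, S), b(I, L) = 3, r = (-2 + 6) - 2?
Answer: 1880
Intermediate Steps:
r = 2 (r = 4 - 2 = 2)
a(g, S) = 1 (a(g, S) = 3/3 = 3*(1/3) = 1)
N(k, f) = 1 - 4*f*k (N(k, f) = (f*(-4))*k + 1 = (-4*f)*k + 1 = -4*f*k + 1 = 1 - 4*f*k)
-40*N(r, 6) = -40*(1 - 4*6*2) = -40*(1 - 48) = -40*(-47) = 1880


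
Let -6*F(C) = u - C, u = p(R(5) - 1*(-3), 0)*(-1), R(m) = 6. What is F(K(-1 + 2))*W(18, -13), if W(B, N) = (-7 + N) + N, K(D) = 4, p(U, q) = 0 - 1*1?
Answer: -33/2 ≈ -16.500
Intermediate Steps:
p(U, q) = -1 (p(U, q) = 0 - 1 = -1)
W(B, N) = -7 + 2*N
u = 1 (u = -1*(-1) = 1)
F(C) = -⅙ + C/6 (F(C) = -(1 - C)/6 = -⅙ + C/6)
F(K(-1 + 2))*W(18, -13) = (-⅙ + (⅙)*4)*(-7 + 2*(-13)) = (-⅙ + ⅔)*(-7 - 26) = (½)*(-33) = -33/2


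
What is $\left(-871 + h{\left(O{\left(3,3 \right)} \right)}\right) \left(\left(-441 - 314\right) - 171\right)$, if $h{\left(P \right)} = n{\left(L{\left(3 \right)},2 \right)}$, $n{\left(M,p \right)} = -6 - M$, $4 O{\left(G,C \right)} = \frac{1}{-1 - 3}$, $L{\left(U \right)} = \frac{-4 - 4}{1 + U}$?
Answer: $810250$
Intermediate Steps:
$L{\left(U \right)} = - \frac{8}{1 + U}$
$O{\left(G,C \right)} = - \frac{1}{16}$ ($O{\left(G,C \right)} = \frac{1}{4 \left(-1 - 3\right)} = \frac{1}{4 \left(-4\right)} = \frac{1}{4} \left(- \frac{1}{4}\right) = - \frac{1}{16}$)
$h{\left(P \right)} = -4$ ($h{\left(P \right)} = -6 - - \frac{8}{1 + 3} = -6 - - \frac{8}{4} = -6 - \left(-8\right) \frac{1}{4} = -6 - -2 = -6 + 2 = -4$)
$\left(-871 + h{\left(O{\left(3,3 \right)} \right)}\right) \left(\left(-441 - 314\right) - 171\right) = \left(-871 - 4\right) \left(\left(-441 - 314\right) - 171\right) = - 875 \left(-755 - 171\right) = \left(-875\right) \left(-926\right) = 810250$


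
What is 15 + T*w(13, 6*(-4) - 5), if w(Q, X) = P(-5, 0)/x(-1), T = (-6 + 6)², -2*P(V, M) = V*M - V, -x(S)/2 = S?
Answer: 15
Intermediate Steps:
x(S) = -2*S
P(V, M) = V/2 - M*V/2 (P(V, M) = -(V*M - V)/2 = -(M*V - V)/2 = -(-V + M*V)/2 = V/2 - M*V/2)
T = 0 (T = 0² = 0)
w(Q, X) = -5/4 (w(Q, X) = ((½)*(-5)*(1 - 1*0))/((-2*(-1))) = ((½)*(-5)*(1 + 0))/2 = ((½)*(-5)*1)*(½) = -5/2*½ = -5/4)
15 + T*w(13, 6*(-4) - 5) = 15 + 0*(-5/4) = 15 + 0 = 15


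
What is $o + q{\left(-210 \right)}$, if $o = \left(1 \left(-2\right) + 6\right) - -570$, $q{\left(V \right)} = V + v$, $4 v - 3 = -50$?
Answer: $\frac{1409}{4} \approx 352.25$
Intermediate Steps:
$v = - \frac{47}{4}$ ($v = \frac{3}{4} + \frac{1}{4} \left(-50\right) = \frac{3}{4} - \frac{25}{2} = - \frac{47}{4} \approx -11.75$)
$q{\left(V \right)} = - \frac{47}{4} + V$ ($q{\left(V \right)} = V - \frac{47}{4} = - \frac{47}{4} + V$)
$o = 574$ ($o = \left(-2 + 6\right) + 570 = 4 + 570 = 574$)
$o + q{\left(-210 \right)} = 574 - \frac{887}{4} = \frac{1409}{4}$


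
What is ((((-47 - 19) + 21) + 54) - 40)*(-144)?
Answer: 4464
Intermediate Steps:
((((-47 - 19) + 21) + 54) - 40)*(-144) = (((-66 + 21) + 54) - 40)*(-144) = ((-45 + 54) - 40)*(-144) = (9 - 40)*(-144) = -31*(-144) = 4464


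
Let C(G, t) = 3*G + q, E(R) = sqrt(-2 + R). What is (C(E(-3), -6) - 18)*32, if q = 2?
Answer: -512 + 96*I*sqrt(5) ≈ -512.0 + 214.66*I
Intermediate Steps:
C(G, t) = 2 + 3*G (C(G, t) = 3*G + 2 = 2 + 3*G)
(C(E(-3), -6) - 18)*32 = ((2 + 3*sqrt(-2 - 3)) - 18)*32 = ((2 + 3*sqrt(-5)) - 18)*32 = ((2 + 3*(I*sqrt(5))) - 18)*32 = ((2 + 3*I*sqrt(5)) - 18)*32 = (-16 + 3*I*sqrt(5))*32 = -512 + 96*I*sqrt(5)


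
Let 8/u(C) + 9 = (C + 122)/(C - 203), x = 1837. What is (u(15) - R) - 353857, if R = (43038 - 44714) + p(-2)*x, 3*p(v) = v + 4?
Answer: -1939141405/5487 ≈ -3.5341e+5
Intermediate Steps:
p(v) = 4/3 + v/3 (p(v) = (v + 4)/3 = (4 + v)/3 = 4/3 + v/3)
u(C) = 8/(-9 + (122 + C)/(-203 + C)) (u(C) = 8/(-9 + (C + 122)/(C - 203)) = 8/(-9 + (122 + C)/(-203 + C)))
R = -1354/3 (R = (43038 - 44714) + (4/3 + (1/3)*(-2))*1837 = -1676 + (4/3 - 2/3)*1837 = -1676 + (2/3)*1837 = -1676 + 3674/3 = -1354/3 ≈ -451.33)
(u(15) - R) - 353857 = (8*(203 - 1*15)/(-1949 + 8*15) - 1*(-1354/3)) - 353857 = (8*(203 - 15)/(-1949 + 120) + 1354/3) - 353857 = (8*188/(-1829) + 1354/3) - 353857 = (8*(-1/1829)*188 + 1354/3) - 353857 = (-1504/1829 + 1354/3) - 353857 = 2471954/5487 - 353857 = -1939141405/5487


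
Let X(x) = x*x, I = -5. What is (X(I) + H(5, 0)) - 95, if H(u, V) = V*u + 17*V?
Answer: -70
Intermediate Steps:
H(u, V) = 17*V + V*u
X(x) = x**2
(X(I) + H(5, 0)) - 95 = ((-5)**2 + 0*(17 + 5)) - 95 = (25 + 0*22) - 95 = (25 + 0) - 95 = 25 - 95 = -70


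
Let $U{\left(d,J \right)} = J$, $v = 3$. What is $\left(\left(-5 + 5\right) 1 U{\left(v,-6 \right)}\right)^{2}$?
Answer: $0$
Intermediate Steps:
$\left(\left(-5 + 5\right) 1 U{\left(v,-6 \right)}\right)^{2} = \left(\left(-5 + 5\right) 1 \left(-6\right)\right)^{2} = \left(0 \cdot 1 \left(-6\right)\right)^{2} = \left(0 \left(-6\right)\right)^{2} = 0^{2} = 0$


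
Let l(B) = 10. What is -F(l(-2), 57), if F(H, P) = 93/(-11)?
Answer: 93/11 ≈ 8.4545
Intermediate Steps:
F(H, P) = -93/11 (F(H, P) = 93*(-1/11) = -93/11)
-F(l(-2), 57) = -1*(-93/11) = 93/11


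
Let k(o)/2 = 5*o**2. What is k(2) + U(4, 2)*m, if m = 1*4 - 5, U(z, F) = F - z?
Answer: 42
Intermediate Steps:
m = -1 (m = 4 - 5 = -1)
k(o) = 10*o**2 (k(o) = 2*(5*o**2) = 10*o**2)
k(2) + U(4, 2)*m = 10*2**2 + (2 - 1*4)*(-1) = 10*4 + (2 - 4)*(-1) = 40 - 2*(-1) = 40 + 2 = 42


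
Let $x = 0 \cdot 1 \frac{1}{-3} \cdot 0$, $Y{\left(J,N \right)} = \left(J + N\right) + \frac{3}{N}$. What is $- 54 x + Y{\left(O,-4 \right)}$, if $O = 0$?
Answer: $- \frac{19}{4} \approx -4.75$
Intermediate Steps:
$Y{\left(J,N \right)} = J + N + \frac{3}{N}$
$x = 0$ ($x = 0 \cdot 1 \left(- \frac{1}{3}\right) 0 = 0 \left(- \frac{1}{3}\right) 0 = 0 \cdot 0 = 0$)
$- 54 x + Y{\left(O,-4 \right)} = \left(-54\right) 0 + \left(0 - 4 + \frac{3}{-4}\right) = 0 + \left(0 - 4 + 3 \left(- \frac{1}{4}\right)\right) = 0 - \frac{19}{4} = - \frac{19}{4}$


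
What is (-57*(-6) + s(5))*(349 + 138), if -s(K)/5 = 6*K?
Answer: 93504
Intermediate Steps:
s(K) = -30*K
(-57*(-6) + s(5))*(349 + 138) = (-57*(-6) - 30*5)*(349 + 138) = (342 - 150)*487 = 192*487 = 93504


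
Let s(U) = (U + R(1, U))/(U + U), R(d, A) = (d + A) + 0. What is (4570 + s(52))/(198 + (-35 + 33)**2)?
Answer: 475385/21008 ≈ 22.629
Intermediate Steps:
R(d, A) = A + d (R(d, A) = (A + d) + 0 = A + d)
s(U) = (1 + 2*U)/(2*U) (s(U) = (U + (U + 1))/(U + U) = (U + (1 + U))/((2*U)) = (1 + 2*U)*(1/(2*U)) = (1 + 2*U)/(2*U))
(4570 + s(52))/(198 + (-35 + 33)**2) = (4570 + (1/2 + 52)/52)/(198 + (-35 + 33)**2) = (4570 + (1/52)*(105/2))/(198 + (-2)**2) = (4570 + 105/104)/(198 + 4) = (475385/104)/202 = (475385/104)*(1/202) = 475385/21008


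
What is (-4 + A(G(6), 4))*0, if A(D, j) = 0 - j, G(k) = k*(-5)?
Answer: 0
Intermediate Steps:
G(k) = -5*k
A(D, j) = -j
(-4 + A(G(6), 4))*0 = (-4 - 1*4)*0 = (-4 - 4)*0 = -8*0 = 0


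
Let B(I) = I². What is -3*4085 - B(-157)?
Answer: -36904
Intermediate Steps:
-3*4085 - B(-157) = -3*4085 - 1*(-157)² = -12255 - 1*24649 = -12255 - 24649 = -36904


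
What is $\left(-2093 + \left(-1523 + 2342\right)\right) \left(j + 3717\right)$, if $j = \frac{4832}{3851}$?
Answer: $- \frac{18242404726}{3851} \approx -4.7371 \cdot 10^{6}$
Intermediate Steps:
$j = \frac{4832}{3851}$ ($j = 4832 \cdot \frac{1}{3851} = \frac{4832}{3851} \approx 1.2547$)
$\left(-2093 + \left(-1523 + 2342\right)\right) \left(j + 3717\right) = \left(-2093 + \left(-1523 + 2342\right)\right) \left(\frac{4832}{3851} + 3717\right) = \left(-2093 + 819\right) \frac{14318999}{3851} = \left(-1274\right) \frac{14318999}{3851} = - \frac{18242404726}{3851}$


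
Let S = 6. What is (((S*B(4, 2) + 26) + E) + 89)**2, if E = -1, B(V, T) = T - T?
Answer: 12996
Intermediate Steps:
B(V, T) = 0
(((S*B(4, 2) + 26) + E) + 89)**2 = (((6*0 + 26) - 1) + 89)**2 = (((0 + 26) - 1) + 89)**2 = ((26 - 1) + 89)**2 = (25 + 89)**2 = 114**2 = 12996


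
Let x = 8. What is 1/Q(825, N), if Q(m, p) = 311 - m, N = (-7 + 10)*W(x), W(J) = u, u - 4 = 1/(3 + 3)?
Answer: -1/514 ≈ -0.0019455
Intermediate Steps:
u = 25/6 (u = 4 + 1/(3 + 3) = 4 + 1/6 = 4 + ⅙ = 25/6 ≈ 4.1667)
W(J) = 25/6
N = 25/2 (N = (-7 + 10)*(25/6) = 3*(25/6) = 25/2 ≈ 12.500)
1/Q(825, N) = 1/(311 - 1*825) = 1/(311 - 825) = 1/(-514) = -1/514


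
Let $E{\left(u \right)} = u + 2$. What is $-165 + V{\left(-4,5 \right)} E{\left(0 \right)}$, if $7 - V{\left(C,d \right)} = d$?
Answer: $-161$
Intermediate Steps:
$E{\left(u \right)} = 2 + u$
$V{\left(C,d \right)} = 7 - d$
$-165 + V{\left(-4,5 \right)} E{\left(0 \right)} = -165 + \left(7 - 5\right) \left(2 + 0\right) = -165 + \left(7 - 5\right) 2 = -165 + 2 \cdot 2 = -165 + 4 = -161$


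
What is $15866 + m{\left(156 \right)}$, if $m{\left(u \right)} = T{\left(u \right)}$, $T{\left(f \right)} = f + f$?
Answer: $16178$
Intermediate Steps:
$T{\left(f \right)} = 2 f$
$m{\left(u \right)} = 2 u$
$15866 + m{\left(156 \right)} = 15866 + 2 \cdot 156 = 15866 + 312 = 16178$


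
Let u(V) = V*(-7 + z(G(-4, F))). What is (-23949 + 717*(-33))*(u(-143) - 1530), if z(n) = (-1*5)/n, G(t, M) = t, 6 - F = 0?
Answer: 67391955/2 ≈ 3.3696e+7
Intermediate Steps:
F = 6 (F = 6 - 1*0 = 6 + 0 = 6)
z(n) = -5/n
u(V) = -23*V/4 (u(V) = V*(-7 - 5/(-4)) = V*(-7 - 5*(-1/4)) = V*(-7 + 5/4) = V*(-23/4) = -23*V/4)
(-23949 + 717*(-33))*(u(-143) - 1530) = (-23949 + 717*(-33))*(-23/4*(-143) - 1530) = (-23949 - 23661)*(3289/4 - 1530) = -47610*(-2831/4) = 67391955/2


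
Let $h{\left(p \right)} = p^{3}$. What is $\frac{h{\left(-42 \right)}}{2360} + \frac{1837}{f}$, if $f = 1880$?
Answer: $- \frac{3373753}{110920} \approx -30.416$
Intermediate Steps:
$\frac{h{\left(-42 \right)}}{2360} + \frac{1837}{f} = \frac{\left(-42\right)^{3}}{2360} + \frac{1837}{1880} = \left(-74088\right) \frac{1}{2360} + 1837 \cdot \frac{1}{1880} = - \frac{9261}{295} + \frac{1837}{1880} = - \frac{3373753}{110920}$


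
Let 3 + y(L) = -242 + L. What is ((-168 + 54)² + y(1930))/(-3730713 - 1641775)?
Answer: -14681/5372488 ≈ -0.0027326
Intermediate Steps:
y(L) = -245 + L (y(L) = -3 + (-242 + L) = -245 + L)
((-168 + 54)² + y(1930))/(-3730713 - 1641775) = ((-168 + 54)² + (-245 + 1930))/(-3730713 - 1641775) = ((-114)² + 1685)/(-5372488) = (12996 + 1685)*(-1/5372488) = 14681*(-1/5372488) = -14681/5372488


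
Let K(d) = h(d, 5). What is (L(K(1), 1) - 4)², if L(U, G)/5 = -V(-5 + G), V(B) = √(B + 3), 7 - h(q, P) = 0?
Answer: -9 + 40*I ≈ -9.0 + 40.0*I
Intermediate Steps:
h(q, P) = 7 (h(q, P) = 7 - 1*0 = 7 + 0 = 7)
K(d) = 7
V(B) = √(3 + B)
L(U, G) = -5*√(-2 + G) (L(U, G) = 5*(-√(3 + (-5 + G))) = 5*(-√(-2 + G)) = -5*√(-2 + G))
(L(K(1), 1) - 4)² = (-5*√(-2 + 1) - 4)² = (-5*I - 4)² = (-4 - 5*I)²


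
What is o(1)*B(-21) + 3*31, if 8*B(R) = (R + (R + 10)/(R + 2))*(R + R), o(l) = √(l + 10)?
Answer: 93 + 2037*√11/19 ≈ 448.58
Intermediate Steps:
o(l) = √(10 + l)
B(R) = R*(R + (10 + R)/(2 + R))/4 (B(R) = ((R + (R + 10)/(R + 2))*(R + R))/8 = ((R + (10 + R)/(2 + R))*(2*R))/8 = (2*R*(R + (10 + R)/(2 + R)))/8 = R*(R + (10 + R)/(2 + R))/4)
o(1)*B(-21) + 3*31 = √(10 + 1)*((¼)*(-21)*(10 + (-21)² + 3*(-21))/(2 - 21)) + 3*31 = √11*((¼)*(-21)*(10 + 441 - 63)/(-19)) + 93 = √11*((¼)*(-21)*(-1/19)*388) + 93 = √11*(2037/19) + 93 = 2037*√11/19 + 93 = 93 + 2037*√11/19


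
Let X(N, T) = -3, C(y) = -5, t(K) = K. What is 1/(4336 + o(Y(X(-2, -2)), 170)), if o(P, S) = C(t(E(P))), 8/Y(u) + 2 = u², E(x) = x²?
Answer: 1/4331 ≈ 0.00023089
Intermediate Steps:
Y(u) = 8/(-2 + u²)
o(P, S) = -5
1/(4336 + o(Y(X(-2, -2)), 170)) = 1/(4336 - 5) = 1/4331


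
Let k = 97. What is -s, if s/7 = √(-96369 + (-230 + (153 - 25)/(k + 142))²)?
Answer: -7*I*√2497048685/239 ≈ -1463.6*I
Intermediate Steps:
s = 7*I*√2497048685/239 (s = 7*√(-96369 + (-230 + (153 - 25)/(97 + 142))²) = 7*√(-96369 + (-230 + 128/239)²) = 7*√(-96369 + (-54842/239)²) = 7*√(-96369 + 3007644964/57121) = 7*√(-2497048685/57121) = 7*(I*√2497048685/239) = 7*I*√2497048685/239 ≈ 1463.6*I)
-s = -7*I*√2497048685/239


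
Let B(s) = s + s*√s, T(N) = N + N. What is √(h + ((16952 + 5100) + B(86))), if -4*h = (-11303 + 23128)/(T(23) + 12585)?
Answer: √(14127628079297 + 54882503384*√86)/25262 ≈ 151.44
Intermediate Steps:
T(N) = 2*N
B(s) = s + s^(3/2)
h = -11825/50524 (h = -(-11303 + 23128)/(4*(2*23 + 12585)) = -11825/(4*(46 + 12585)) = -11825/(4*12631) = -¼*11825/12631 = -11825/50524 ≈ -0.23405)
√(h + ((16952 + 5100) + B(86))) = √(-11825/50524 + ((16952 + 5100) + (86 + 86^(3/2)))) = √(-11825/50524 + (22052 + (86 + 86*√86))) = √(-11825/50524 + (22138 + 86*√86)) = √(1118488487/50524 + 86*√86)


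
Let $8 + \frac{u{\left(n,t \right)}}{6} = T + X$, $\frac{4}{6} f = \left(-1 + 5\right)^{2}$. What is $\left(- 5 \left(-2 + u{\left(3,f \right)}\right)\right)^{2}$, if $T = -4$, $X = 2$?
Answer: $96100$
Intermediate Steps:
$f = 24$ ($f = \frac{3 \left(-1 + 5\right)^{2}}{2} = \frac{3 \cdot 4^{2}}{2} = \frac{3}{2} \cdot 16 = 24$)
$u{\left(n,t \right)} = -60$ ($u{\left(n,t \right)} = -48 + 6 \left(-4 + 2\right) = -48 + 6 \left(-2\right) = -48 - 12 = -60$)
$\left(- 5 \left(-2 + u{\left(3,f \right)}\right)\right)^{2} = \left(- 5 \left(-2 - 60\right)\right)^{2} = \left(\left(-5\right) \left(-62\right)\right)^{2} = 310^{2} = 96100$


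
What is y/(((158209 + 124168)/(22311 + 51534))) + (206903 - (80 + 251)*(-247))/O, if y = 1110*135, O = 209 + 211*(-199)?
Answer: 23112115872009/589885553 ≈ 39181.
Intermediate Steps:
O = -41780 (O = 209 - 41989 = -41780)
y = 149850
y/(((158209 + 124168)/(22311 + 51534))) + (206903 - (80 + 251)*(-247))/O = 149850/(((158209 + 124168)/(22311 + 51534))) + (206903 - (80 + 251)*(-247))/(-41780) = 149850/((282377/73845)) + (206903 - 331*(-247))*(-1/41780) = 149850/((282377*(1/73845))) + (206903 - 1*(-81757))*(-1/41780) = 149850/(282377/73845) + (206903 + 81757)*(-1/41780) = 149850*(73845/282377) + 288660*(-1/41780) = 11065673250/282377 - 14433/2089 = 23112115872009/589885553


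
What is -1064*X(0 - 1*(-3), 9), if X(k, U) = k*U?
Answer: -28728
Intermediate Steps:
X(k, U) = U*k
-1064*X(0 - 1*(-3), 9) = -9576*(0 - 1*(-3)) = -9576*(0 + 3) = -9576*3 = -1064*27 = -28728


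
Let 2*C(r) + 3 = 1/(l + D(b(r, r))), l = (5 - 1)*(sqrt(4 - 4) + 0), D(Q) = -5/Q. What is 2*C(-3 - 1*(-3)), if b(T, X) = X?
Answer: nan ≈ nan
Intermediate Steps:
l = 0 (l = 4*(sqrt(0) + 0) = 4*(0 + 0) = 4*0 = 0)
C(r) = -3/2 - r/10 (C(r) = -3/2 + 1/(2*(0 - 5/r)) = -3/2 + 1/(2*((-5/r))) = -3/2 + (-r/5)/2 = -3/2 - r/10)
2*C(-3 - 1*(-3)) = 2*(-3/2 - (-3 - 1*(-3))/10) = 2*(-3/2 - (-3 + 3)/10) = 2*(-3/2 - 1/10*0) = 2*(-3/2 + 0) = 2*(-3/2) = -3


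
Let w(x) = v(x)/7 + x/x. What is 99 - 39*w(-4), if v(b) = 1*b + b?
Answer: 732/7 ≈ 104.57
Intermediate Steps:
v(b) = 2*b (v(b) = b + b = 2*b)
w(x) = 1 + 2*x/7 (w(x) = (2*x)/7 + x/x = (2*x)*(⅐) + 1 = 2*x/7 + 1 = 1 + 2*x/7)
99 - 39*w(-4) = 99 - 39*(1 + (2/7)*(-4)) = 99 - 39*(1 - 8/7) = 99 - 39*(-⅐) = 99 + 39/7 = 732/7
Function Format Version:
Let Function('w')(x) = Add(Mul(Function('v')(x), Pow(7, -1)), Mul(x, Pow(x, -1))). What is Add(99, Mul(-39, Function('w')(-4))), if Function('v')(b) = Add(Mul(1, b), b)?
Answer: Rational(732, 7) ≈ 104.57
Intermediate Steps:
Function('v')(b) = Mul(2, b) (Function('v')(b) = Add(b, b) = Mul(2, b))
Function('w')(x) = Add(1, Mul(Rational(2, 7), x)) (Function('w')(x) = Add(Mul(Mul(2, x), Pow(7, -1)), Mul(x, Pow(x, -1))) = Add(Mul(Mul(2, x), Rational(1, 7)), 1) = Add(Mul(Rational(2, 7), x), 1) = Add(1, Mul(Rational(2, 7), x)))
Add(99, Mul(-39, Function('w')(-4))) = Add(99, Mul(-39, Add(1, Mul(Rational(2, 7), -4)))) = Add(99, Mul(-39, Add(1, Rational(-8, 7)))) = Add(99, Mul(-39, Rational(-1, 7))) = Add(99, Rational(39, 7)) = Rational(732, 7)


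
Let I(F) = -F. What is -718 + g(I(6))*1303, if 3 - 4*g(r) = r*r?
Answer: -45871/4 ≈ -11468.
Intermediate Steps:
g(r) = 3/4 - r**2/4 (g(r) = 3/4 - r*r/4 = 3/4 - r**2/4)
-718 + g(I(6))*1303 = -718 + (3/4 - (-1*6)**2/4)*1303 = -718 + (3/4 - 1/4*(-6)**2)*1303 = -718 + (3/4 - 1/4*36)*1303 = -718 + (3/4 - 9)*1303 = -718 - 33/4*1303 = -718 - 42999/4 = -45871/4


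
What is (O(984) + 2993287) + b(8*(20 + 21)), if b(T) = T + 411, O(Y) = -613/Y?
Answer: 2946120971/984 ≈ 2.9940e+6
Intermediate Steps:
b(T) = 411 + T
(O(984) + 2993287) + b(8*(20 + 21)) = (-613/984 + 2993287) + (411 + 8*(20 + 21)) = (-613*1/984 + 2993287) + (411 + 8*41) = (-613/984 + 2993287) + (411 + 328) = 2945393795/984 + 739 = 2946120971/984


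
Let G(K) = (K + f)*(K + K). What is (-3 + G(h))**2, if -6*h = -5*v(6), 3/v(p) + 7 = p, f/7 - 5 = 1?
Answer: 160801/4 ≈ 40200.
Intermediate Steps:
f = 42 (f = 35 + 7*1 = 35 + 7 = 42)
v(p) = 3/(-7 + p)
h = -5/2 (h = -(-5)*3/(-7 + 6)/6 = -(-5)*3/(-1)/6 = -(-5)*3*(-1)/6 = -(-5)*(-3)/6 = -1/6*15 = -5/2 ≈ -2.5000)
G(K) = 2*K*(42 + K) (G(K) = (K + 42)*(K + K) = (42 + K)*(2*K) = 2*K*(42 + K))
(-3 + G(h))**2 = (-3 + 2*(-5/2)*(42 - 5/2))**2 = (-3 + 2*(-5/2)*(79/2))**2 = (-3 - 395/2)**2 = (-401/2)**2 = 160801/4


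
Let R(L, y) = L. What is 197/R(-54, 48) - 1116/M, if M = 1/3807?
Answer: -229425245/54 ≈ -4.2486e+6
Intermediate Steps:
M = 1/3807 ≈ 0.00026267
197/R(-54, 48) - 1116/M = 197/(-54) - 1116/1/3807 = 197*(-1/54) - 1116*3807 = -197/54 - 4248612 = -229425245/54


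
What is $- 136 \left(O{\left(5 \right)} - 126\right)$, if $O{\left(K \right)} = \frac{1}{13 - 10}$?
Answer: $\frac{51272}{3} \approx 17091.0$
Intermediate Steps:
$O{\left(K \right)} = \frac{1}{3}$
$- 136 \left(O{\left(5 \right)} - 126\right) = - 136 \left(\frac{1}{3} - 126\right) = \left(-136\right) \left(- \frac{377}{3}\right) = \frac{51272}{3}$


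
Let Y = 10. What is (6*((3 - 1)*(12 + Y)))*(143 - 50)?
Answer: 24552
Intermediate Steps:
(6*((3 - 1)*(12 + Y)))*(143 - 50) = (6*((3 - 1)*(12 + 10)))*(143 - 50) = (6*(2*22))*93 = (6*44)*93 = 264*93 = 24552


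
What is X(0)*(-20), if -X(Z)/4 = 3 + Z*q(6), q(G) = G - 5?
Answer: 240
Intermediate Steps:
q(G) = -5 + G
X(Z) = -12 - 4*Z (X(Z) = -4*(3 + Z*(-5 + 6)) = -4*(3 + Z*1) = -4*(3 + Z) = -12 - 4*Z)
X(0)*(-20) = (-12 - 4*0)*(-20) = (-12 + 0)*(-20) = -12*(-20) = 240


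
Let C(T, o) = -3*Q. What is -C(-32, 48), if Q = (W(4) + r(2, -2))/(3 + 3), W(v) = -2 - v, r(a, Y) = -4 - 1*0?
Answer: -5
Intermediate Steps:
r(a, Y) = -4 (r(a, Y) = -4 + 0 = -4)
Q = -5/3 (Q = ((-2 - 1*4) - 4)/(3 + 3) = ((-2 - 4) - 4)/6 = (-6 - 4)*(⅙) = -10*⅙ = -5/3 ≈ -1.6667)
C(T, o) = 5 (C(T, o) = -3*(-5/3) = 5)
-C(-32, 48) = -1*5 = -5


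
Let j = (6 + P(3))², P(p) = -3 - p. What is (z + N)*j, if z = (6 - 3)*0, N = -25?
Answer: 0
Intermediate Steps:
j = 0 (j = (6 + (-3 - 1*3))² = (6 + (-3 - 3))² = (6 - 6)² = 0² = 0)
z = 0 (z = 3*0 = 0)
(z + N)*j = (0 - 25)*0 = -25*0 = 0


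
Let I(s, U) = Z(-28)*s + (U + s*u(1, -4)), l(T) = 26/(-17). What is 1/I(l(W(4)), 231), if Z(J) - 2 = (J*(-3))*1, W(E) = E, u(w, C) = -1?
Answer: 1/101 ≈ 0.0099010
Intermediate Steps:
l(T) = -26/17 (l(T) = 26*(-1/17) = -26/17)
Z(J) = 2 - 3*J (Z(J) = 2 + (J*(-3))*1 = 2 - 3*J*1 = 2 - 3*J)
I(s, U) = U + 85*s (I(s, U) = (2 - 3*(-28))*s + (U + s*(-1)) = (2 + 84)*s + (U - s) = 86*s + (U - s) = U + 85*s)
1/I(l(W(4)), 231) = 1/(231 + 85*(-26/17)) = 1/(231 - 130) = 1/101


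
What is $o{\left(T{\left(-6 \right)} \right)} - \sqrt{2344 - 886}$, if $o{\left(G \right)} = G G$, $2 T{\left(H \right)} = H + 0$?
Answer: $9 - 27 \sqrt{2} \approx -29.184$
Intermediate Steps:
$T{\left(H \right)} = \frac{H}{2}$ ($T{\left(H \right)} = \frac{H + 0}{2} = \frac{H}{2}$)
$o{\left(G \right)} = G^{2}$
$o{\left(T{\left(-6 \right)} \right)} - \sqrt{2344 - 886} = \left(\frac{1}{2} \left(-6\right)\right)^{2} - \sqrt{2344 - 886} = \left(-3\right)^{2} - \sqrt{1458} = 9 - 27 \sqrt{2}$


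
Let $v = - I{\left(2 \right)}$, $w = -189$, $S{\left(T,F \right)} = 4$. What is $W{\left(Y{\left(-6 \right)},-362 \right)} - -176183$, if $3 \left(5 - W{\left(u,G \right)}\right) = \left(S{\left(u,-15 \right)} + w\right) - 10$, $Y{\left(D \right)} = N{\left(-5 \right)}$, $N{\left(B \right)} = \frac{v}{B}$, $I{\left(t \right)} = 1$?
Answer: $176253$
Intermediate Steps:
$v = -1$ ($v = \left(-1\right) 1 = -1$)
$N{\left(B \right)} = - \frac{1}{B}$
$Y{\left(D \right)} = \frac{1}{5}$ ($Y{\left(D \right)} = - \frac{1}{-5} = \left(-1\right) \left(- \frac{1}{5}\right) = \frac{1}{5}$)
$W{\left(u,G \right)} = 70$ ($W{\left(u,G \right)} = 5 - \frac{\left(4 - 189\right) - 10}{3} = 5 - \frac{-185 - 10}{3} = 5 - -65 = 5 + 65 = 70$)
$W{\left(Y{\left(-6 \right)},-362 \right)} - -176183 = 70 - -176183 = 70 + 176183 = 176253$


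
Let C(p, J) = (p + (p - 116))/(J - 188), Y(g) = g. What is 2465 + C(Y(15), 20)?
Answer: 207103/84 ≈ 2465.5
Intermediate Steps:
C(p, J) = (-116 + 2*p)/(-188 + J) (C(p, J) = (p + (-116 + p))/(-188 + J) = (-116 + 2*p)/(-188 + J))
2465 + C(Y(15), 20) = 2465 + 2*(-58 + 15)/(-188 + 20) = 2465 + 2*(-43)/(-168) = 2465 + 2*(-1/168)*(-43) = 2465 + 43/84 = 207103/84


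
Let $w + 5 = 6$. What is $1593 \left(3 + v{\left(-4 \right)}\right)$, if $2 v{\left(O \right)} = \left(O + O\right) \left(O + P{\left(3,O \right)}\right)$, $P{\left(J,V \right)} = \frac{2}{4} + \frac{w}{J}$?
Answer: $24957$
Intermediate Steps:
$w = 1$ ($w = -5 + 6 = 1$)
$P{\left(J,V \right)} = \frac{1}{2} + \frac{1}{J}$ ($P{\left(J,V \right)} = \frac{2}{4} + 1 \frac{1}{J} = 2 \cdot \frac{1}{4} + \frac{1}{J} = \frac{1}{2} + \frac{1}{J}$)
$v{\left(O \right)} = O \left(\frac{5}{6} + O\right)$ ($v{\left(O \right)} = \frac{\left(O + O\right) \left(O + \frac{2 + 3}{2 \cdot 3}\right)}{2} = \frac{2 O \left(O + \frac{1}{2} \cdot \frac{1}{3} \cdot 5\right)}{2} = \frac{2 O \left(O + \frac{5}{6}\right)}{2} = \frac{2 O \left(\frac{5}{6} + O\right)}{2} = O \left(\frac{5}{6} + O\right)$)
$1593 \left(3 + v{\left(-4 \right)}\right) = 1593 \left(3 + \frac{1}{6} \left(-4\right) \left(5 + 6 \left(-4\right)\right)\right) = 1593 \left(3 + \frac{1}{6} \left(-4\right) \left(5 - 24\right)\right) = 1593 \left(3 + \frac{1}{6} \left(-4\right) \left(-19\right)\right) = 1593 \left(3 + \frac{38}{3}\right) = 1593 \cdot \frac{47}{3} = 24957$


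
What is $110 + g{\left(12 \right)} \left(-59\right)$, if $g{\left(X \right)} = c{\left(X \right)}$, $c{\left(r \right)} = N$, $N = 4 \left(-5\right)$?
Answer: $1290$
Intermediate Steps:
$N = -20$
$c{\left(r \right)} = -20$
$g{\left(X \right)} = -20$
$110 + g{\left(12 \right)} \left(-59\right) = 110 - -1180 = 110 + 1180 = 1290$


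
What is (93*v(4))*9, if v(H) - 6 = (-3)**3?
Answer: -17577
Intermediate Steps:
v(H) = -21 (v(H) = 6 + (-3)**3 = 6 - 27 = -21)
(93*v(4))*9 = (93*(-21))*9 = -1953*9 = -17577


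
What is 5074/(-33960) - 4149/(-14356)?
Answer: 2126803/15235305 ≈ 0.13960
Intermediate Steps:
5074/(-33960) - 4149/(-14356) = 5074*(-1/33960) - 4149*(-1/14356) = -2537/16980 + 4149/14356 = 2126803/15235305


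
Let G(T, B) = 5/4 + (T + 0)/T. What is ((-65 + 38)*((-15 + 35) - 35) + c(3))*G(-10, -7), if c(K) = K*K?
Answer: 1863/2 ≈ 931.50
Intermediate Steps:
c(K) = K²
G(T, B) = 9/4 (G(T, B) = 5*(¼) + T/T = 5/4 + 1 = 9/4)
((-65 + 38)*((-15 + 35) - 35) + c(3))*G(-10, -7) = ((-65 + 38)*((-15 + 35) - 35) + 3²)*(9/4) = (-27*(20 - 35) + 9)*(9/4) = (-27*(-15) + 9)*(9/4) = (405 + 9)*(9/4) = 414*(9/4) = 1863/2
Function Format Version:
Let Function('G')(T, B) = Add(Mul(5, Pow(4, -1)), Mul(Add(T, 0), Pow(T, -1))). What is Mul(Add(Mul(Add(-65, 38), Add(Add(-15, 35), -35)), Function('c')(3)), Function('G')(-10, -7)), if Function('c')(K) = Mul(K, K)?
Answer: Rational(1863, 2) ≈ 931.50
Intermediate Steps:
Function('c')(K) = Pow(K, 2)
Function('G')(T, B) = Rational(9, 4) (Function('G')(T, B) = Add(Mul(5, Rational(1, 4)), Mul(T, Pow(T, -1))) = Add(Rational(5, 4), 1) = Rational(9, 4))
Mul(Add(Mul(Add(-65, 38), Add(Add(-15, 35), -35)), Function('c')(3)), Function('G')(-10, -7)) = Mul(Add(Mul(Add(-65, 38), Add(Add(-15, 35), -35)), Pow(3, 2)), Rational(9, 4)) = Mul(Add(Mul(-27, Add(20, -35)), 9), Rational(9, 4)) = Mul(Add(Mul(-27, -15), 9), Rational(9, 4)) = Mul(Add(405, 9), Rational(9, 4)) = Mul(414, Rational(9, 4)) = Rational(1863, 2)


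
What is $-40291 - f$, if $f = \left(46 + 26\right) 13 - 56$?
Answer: $-41171$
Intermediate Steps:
$f = 880$ ($f = 72 \cdot 13 - 56 = 936 - 56 = 880$)
$-40291 - f = -40291 - 880 = -41171$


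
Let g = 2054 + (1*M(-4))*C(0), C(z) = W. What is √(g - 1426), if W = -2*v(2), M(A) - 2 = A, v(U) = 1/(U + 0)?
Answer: 3*√70 ≈ 25.100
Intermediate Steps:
v(U) = 1/U
M(A) = 2 + A
W = -1 (W = -2/2 = -2*½ = -1)
C(z) = -1
g = 2056 (g = 2054 + (1*(2 - 4))*(-1) = 2054 + (1*(-2))*(-1) = 2054 - 2*(-1) = 2054 + 2 = 2056)
√(g - 1426) = √(2056 - 1426) = √630 = 3*√70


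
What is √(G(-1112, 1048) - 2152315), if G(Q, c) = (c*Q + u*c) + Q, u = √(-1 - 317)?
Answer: √(-3318803 + 1048*I*√318) ≈ 5.129 + 1821.8*I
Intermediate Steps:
u = I*√318 (u = √(-318) = I*√318 ≈ 17.833*I)
G(Q, c) = Q + Q*c + I*c*√318 (G(Q, c) = (c*Q + (I*√318)*c) + Q = (Q*c + I*c*√318) + Q = Q + Q*c + I*c*√318)
√(G(-1112, 1048) - 2152315) = √((-1112 - 1112*1048 + I*1048*√318) - 2152315) = √((-1112 - 1165376 + 1048*I*√318) - 2152315) = √((-1166488 + 1048*I*√318) - 2152315) = √(-3318803 + 1048*I*√318)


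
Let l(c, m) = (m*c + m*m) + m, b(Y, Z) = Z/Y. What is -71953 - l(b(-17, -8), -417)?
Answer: -4168889/17 ≈ -2.4523e+5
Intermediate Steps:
l(c, m) = m + m² + c*m (l(c, m) = (c*m + m²) + m = (m² + c*m) + m = m + m² + c*m)
-71953 - l(b(-17, -8), -417) = -71953 - (-417)*(1 - 8/(-17) - 417) = -71953 - (-417)*(1 - 8*(-1/17) - 417) = -71953 - (-417)*(1 + 8/17 - 417) = -71953 - (-417)*(-7064)/17 = -71953 - 1*2945688/17 = -71953 - 2945688/17 = -4168889/17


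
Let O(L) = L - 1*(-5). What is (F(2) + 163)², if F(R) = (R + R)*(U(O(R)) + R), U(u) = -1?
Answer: 27889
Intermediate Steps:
O(L) = 5 + L (O(L) = L + 5 = 5 + L)
F(R) = 2*R*(-1 + R) (F(R) = (R + R)*(-1 + R) = (2*R)*(-1 + R) = 2*R*(-1 + R))
(F(2) + 163)² = (2*2*(-1 + 2) + 163)² = (2*2*1 + 163)² = (4 + 163)² = 167² = 27889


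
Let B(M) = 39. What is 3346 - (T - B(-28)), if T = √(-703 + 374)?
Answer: 3385 - I*√329 ≈ 3385.0 - 18.138*I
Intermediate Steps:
T = I*√329 (T = √(-329) = I*√329 ≈ 18.138*I)
3346 - (T - B(-28)) = 3346 - (I*√329 - 1*39) = 3346 - (I*√329 - 39) = 3346 - (-39 + I*√329) = 3346 + (39 - I*√329) = 3385 - I*√329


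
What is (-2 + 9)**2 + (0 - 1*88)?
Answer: -39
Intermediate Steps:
(-2 + 9)**2 + (0 - 1*88) = 7**2 + (0 - 88) = 49 - 88 = -39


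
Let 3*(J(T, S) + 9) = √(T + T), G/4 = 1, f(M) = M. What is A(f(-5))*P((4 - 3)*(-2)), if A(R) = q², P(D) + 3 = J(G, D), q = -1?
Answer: -12 + 2*√2/3 ≈ -11.057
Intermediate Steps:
G = 4 (G = 4*1 = 4)
J(T, S) = -9 + √2*√T/3 (J(T, S) = -9 + √(T + T)/3 = -9 + √(2*T)/3 = -9 + (√2*√T)/3 = -9 + √2*√T/3)
P(D) = -12 + 2*√2/3 (P(D) = -3 + (-9 + √2*√4/3) = -3 + (-9 + (⅓)*√2*2) = -3 + (-9 + 2*√2/3) = -12 + 2*√2/3)
A(R) = 1 (A(R) = (-1)² = 1)
A(f(-5))*P((4 - 3)*(-2)) = 1*(-12 + 2*√2/3) = -12 + 2*√2/3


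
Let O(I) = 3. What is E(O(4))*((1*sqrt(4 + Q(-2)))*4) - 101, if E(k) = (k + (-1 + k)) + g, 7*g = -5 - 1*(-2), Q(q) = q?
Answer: -101 + 128*sqrt(2)/7 ≈ -75.140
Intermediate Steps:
g = -3/7 (g = (-5 - 1*(-2))/7 = (-5 + 2)/7 = (1/7)*(-3) = -3/7 ≈ -0.42857)
E(k) = -10/7 + 2*k (E(k) = (k + (-1 + k)) - 3/7 = (-1 + 2*k) - 3/7 = -10/7 + 2*k)
E(O(4))*((1*sqrt(4 + Q(-2)))*4) - 101 = (-10/7 + 2*3)*((1*sqrt(4 - 2))*4) - 101 = (-10/7 + 6)*((1*sqrt(2))*4) - 101 = 32*(sqrt(2)*4)/7 - 101 = 32*(4*sqrt(2))/7 - 101 = 128*sqrt(2)/7 - 101 = -101 + 128*sqrt(2)/7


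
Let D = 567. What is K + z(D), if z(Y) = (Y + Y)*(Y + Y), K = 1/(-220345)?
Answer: 283353974819/220345 ≈ 1.2860e+6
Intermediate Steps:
K = -1/220345 ≈ -4.5383e-6
z(Y) = 4*Y**2 (z(Y) = (2*Y)*(2*Y) = 4*Y**2)
K + z(D) = -1/220345 + 4*567**2 = -1/220345 + 4*321489 = -1/220345 + 1285956 = 283353974819/220345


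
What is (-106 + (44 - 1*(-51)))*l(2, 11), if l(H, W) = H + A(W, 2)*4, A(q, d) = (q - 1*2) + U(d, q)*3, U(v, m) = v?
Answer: -682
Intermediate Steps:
A(q, d) = -2 + q + 3*d (A(q, d) = (q - 1*2) + d*3 = (q - 2) + 3*d = (-2 + q) + 3*d = -2 + q + 3*d)
l(H, W) = 16 + H + 4*W (l(H, W) = H + (-2 + W + 3*2)*4 = H + (-2 + W + 6)*4 = H + (4 + W)*4 = H + (16 + 4*W) = 16 + H + 4*W)
(-106 + (44 - 1*(-51)))*l(2, 11) = (-106 + (44 - 1*(-51)))*(16 + 2 + 4*11) = (-106 + (44 + 51))*(16 + 2 + 44) = (-106 + 95)*62 = -11*62 = -682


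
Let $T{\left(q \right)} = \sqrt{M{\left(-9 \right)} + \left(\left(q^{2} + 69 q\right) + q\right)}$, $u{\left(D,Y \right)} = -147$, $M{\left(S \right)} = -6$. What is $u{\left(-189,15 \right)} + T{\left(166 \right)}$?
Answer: $-147 + \sqrt{39170} \approx 50.914$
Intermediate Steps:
$T{\left(q \right)} = \sqrt{-6 + q^{2} + 70 q}$ ($T{\left(q \right)} = \sqrt{-6 + \left(\left(q^{2} + 69 q\right) + q\right)} = \sqrt{-6 + \left(q^{2} + 70 q\right)} = \sqrt{-6 + q^{2} + 70 q}$)
$u{\left(-189,15 \right)} + T{\left(166 \right)} = -147 + \sqrt{-6 + 166^{2} + 70 \cdot 166} = -147 + \sqrt{-6 + 27556 + 11620} = -147 + \sqrt{39170}$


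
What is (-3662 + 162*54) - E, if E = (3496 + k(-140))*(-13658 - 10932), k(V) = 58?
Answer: 87397946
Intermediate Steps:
E = -87392860 (E = (3496 + 58)*(-13658 - 10932) = 3554*(-24590) = -87392860)
(-3662 + 162*54) - E = (-3662 + 162*54) - 1*(-87392860) = (-3662 + 8748) + 87392860 = 5086 + 87392860 = 87397946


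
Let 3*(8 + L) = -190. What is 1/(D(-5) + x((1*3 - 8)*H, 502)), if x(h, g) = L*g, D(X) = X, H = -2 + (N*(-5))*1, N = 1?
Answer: -3/107443 ≈ -2.7922e-5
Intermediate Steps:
L = -214/3 (L = -8 + (⅓)*(-190) = -8 - 190/3 = -214/3 ≈ -71.333)
H = -7 (H = -2 + (1*(-5))*1 = -2 - 5*1 = -2 - 5 = -7)
x(h, g) = -214*g/3
1/(D(-5) + x((1*3 - 8)*H, 502)) = 1/(-5 - 214/3*502) = 1/(-5 - 107428/3) = 1/(-107443/3) = -3/107443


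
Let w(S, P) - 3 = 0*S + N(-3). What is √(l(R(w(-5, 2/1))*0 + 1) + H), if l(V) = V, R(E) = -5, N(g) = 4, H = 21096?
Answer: 17*√73 ≈ 145.25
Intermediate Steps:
w(S, P) = 7 (w(S, P) = 3 + (0*S + 4) = 3 + (0 + 4) = 3 + 4 = 7)
√(l(R(w(-5, 2/1))*0 + 1) + H) = √((-5*0 + 1) + 21096) = √((0 + 1) + 21096) = √(1 + 21096) = √21097 = 17*√73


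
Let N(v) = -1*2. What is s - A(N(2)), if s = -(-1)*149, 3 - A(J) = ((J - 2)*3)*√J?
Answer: 146 - 12*I*√2 ≈ 146.0 - 16.971*I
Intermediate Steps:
N(v) = -2
A(J) = 3 - √J*(-6 + 3*J) (A(J) = 3 - (J - 2)*3*√J = 3 - (-2 + J)*3*√J = 3 - (-6 + 3*J)*√J = 3 - √J*(-6 + 3*J))
s = 149 (s = -1*(-149) = 149)
s - A(N(2)) = 149 - (3 - (-6)*I*√2 + 6*√(-2)) = 149 - (3 - (-6)*I*√2 + 6*(I*√2)) = 149 - (3 + 6*I*√2 + 6*I*√2) = 149 - (3 + 12*I*√2) = 149 + (-3 - 12*I*√2) = 146 - 12*I*√2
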